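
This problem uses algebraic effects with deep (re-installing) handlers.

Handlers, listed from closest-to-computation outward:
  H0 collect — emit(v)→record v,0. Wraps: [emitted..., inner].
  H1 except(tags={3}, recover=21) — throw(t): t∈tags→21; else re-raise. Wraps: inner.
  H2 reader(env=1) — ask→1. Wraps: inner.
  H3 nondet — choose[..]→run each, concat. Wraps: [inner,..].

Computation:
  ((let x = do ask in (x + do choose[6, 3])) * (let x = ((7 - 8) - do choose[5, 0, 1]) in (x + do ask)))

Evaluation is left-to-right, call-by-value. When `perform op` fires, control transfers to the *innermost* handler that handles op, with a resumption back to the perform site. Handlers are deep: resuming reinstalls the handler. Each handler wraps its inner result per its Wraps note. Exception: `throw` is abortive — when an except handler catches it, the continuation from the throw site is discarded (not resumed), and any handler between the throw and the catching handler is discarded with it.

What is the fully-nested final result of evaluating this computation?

Answer: [[-35], [0], [-7], [-20], [0], [-4]]

Evaluation trace:
ask @ H2 ⇒ 1
choose[6, 3] @ H3
  branch[0] choose=6:
    choose[5, 0, 1] @ H3
      branch[0] choose=5:
        ask @ H2 ⇒ 1
        H0 returns [-35]
        H1 returns [-35]
        H2 returns [-35]
        H3 returns [[-35]]
      branch[1] choose=0:
        ask @ H2 ⇒ 1
        H0 returns [0]
        H1 returns [0]
        H2 returns [0]
        H3 returns [[0]]
      branch[2] choose=1:
        ask @ H2 ⇒ 1
        H0 returns [-7]
        H1 returns [-7]
        H2 returns [-7]
        H3 returns [[-7]]
  branch[1] choose=3:
    choose[5, 0, 1] @ H3
      branch[0] choose=5:
        ask @ H2 ⇒ 1
        H0 returns [-20]
        H1 returns [-20]
        H2 returns [-20]
        H3 returns [[-20]]
      branch[1] choose=0:
        ask @ H2 ⇒ 1
        H0 returns [0]
        H1 returns [0]
        H2 returns [0]
        H3 returns [[0]]
      branch[2] choose=1:
        ask @ H2 ⇒ 1
        H0 returns [-4]
        H1 returns [-4]
        H2 returns [-4]
        H3 returns [[-4]]
= [[-35], [0], [-7], [-20], [0], [-4]]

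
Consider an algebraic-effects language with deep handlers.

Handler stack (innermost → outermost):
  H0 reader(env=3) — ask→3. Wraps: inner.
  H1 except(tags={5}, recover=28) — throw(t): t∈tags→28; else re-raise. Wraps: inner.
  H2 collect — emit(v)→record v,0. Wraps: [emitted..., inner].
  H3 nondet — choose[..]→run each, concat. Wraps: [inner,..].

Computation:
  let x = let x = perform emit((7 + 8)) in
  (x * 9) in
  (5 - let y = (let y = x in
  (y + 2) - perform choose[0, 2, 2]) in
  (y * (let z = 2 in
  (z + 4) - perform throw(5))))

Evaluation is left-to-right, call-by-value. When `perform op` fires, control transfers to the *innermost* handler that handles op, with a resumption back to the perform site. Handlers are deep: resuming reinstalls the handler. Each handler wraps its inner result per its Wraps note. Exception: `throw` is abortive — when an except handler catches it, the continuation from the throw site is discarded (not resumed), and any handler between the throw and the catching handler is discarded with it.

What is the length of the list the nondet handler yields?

Evaluation trace:
emit(15) @ H2 ⇒ out+=15
choose[0, 2, 2] @ H3
  branch[0] choose=0:
    throw(5) @ H1 caught ⇒ 28
    H2 returns [15, 28]
    H3 returns [[15, 28]]
  branch[1] choose=2:
    throw(5) @ H1 caught ⇒ 28
    H2 returns [15, 28]
    H3 returns [[15, 28]]
  branch[2] choose=2:
    throw(5) @ H1 caught ⇒ 28
    H2 returns [15, 28]
    H3 returns [[15, 28]]
= [[15, 28], [15, 28], [15, 28]]

Answer: 3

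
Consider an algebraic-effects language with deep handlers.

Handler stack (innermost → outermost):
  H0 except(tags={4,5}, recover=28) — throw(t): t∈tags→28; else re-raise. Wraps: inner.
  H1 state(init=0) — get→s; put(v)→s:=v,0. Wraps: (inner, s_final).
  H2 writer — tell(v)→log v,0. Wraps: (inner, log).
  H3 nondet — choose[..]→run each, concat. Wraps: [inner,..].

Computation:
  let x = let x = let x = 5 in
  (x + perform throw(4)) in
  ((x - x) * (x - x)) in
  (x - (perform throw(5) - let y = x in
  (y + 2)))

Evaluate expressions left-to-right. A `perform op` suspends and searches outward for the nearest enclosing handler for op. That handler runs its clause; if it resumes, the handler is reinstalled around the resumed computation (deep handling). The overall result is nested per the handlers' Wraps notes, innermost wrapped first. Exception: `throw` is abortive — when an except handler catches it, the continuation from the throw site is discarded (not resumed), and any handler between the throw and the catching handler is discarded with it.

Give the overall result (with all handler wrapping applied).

Evaluation trace:
throw(4) @ H0 caught ⇒ 28
H1 returns (28, 0)
H2 returns ((28, 0), ())
H3 returns [((28, 0), ())]
= [((28, 0), ())]

Answer: [((28, 0), ())]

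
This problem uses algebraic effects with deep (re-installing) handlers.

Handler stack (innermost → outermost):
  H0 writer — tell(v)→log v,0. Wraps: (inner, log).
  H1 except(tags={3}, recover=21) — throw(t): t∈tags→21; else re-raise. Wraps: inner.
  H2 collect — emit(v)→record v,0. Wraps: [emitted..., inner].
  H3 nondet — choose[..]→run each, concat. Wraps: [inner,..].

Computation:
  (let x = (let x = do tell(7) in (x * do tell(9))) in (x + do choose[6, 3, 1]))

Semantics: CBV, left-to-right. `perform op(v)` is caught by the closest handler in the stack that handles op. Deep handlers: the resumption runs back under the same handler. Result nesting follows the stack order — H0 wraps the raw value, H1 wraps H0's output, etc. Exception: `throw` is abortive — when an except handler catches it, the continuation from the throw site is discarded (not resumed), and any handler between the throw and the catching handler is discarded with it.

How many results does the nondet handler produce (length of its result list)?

Answer: 3

Evaluation trace:
tell(7) @ H0 ⇒ log+=7
tell(9) @ H0 ⇒ log+=9
choose[6, 3, 1] @ H3
  branch[0] choose=6:
    H0 returns (6, (7, 9))
    H1 returns (6, (7, 9))
    H2 returns [(6, (7, 9))]
    H3 returns [[(6, (7, 9))]]
  branch[1] choose=3:
    H0 returns (3, (7, 9))
    H1 returns (3, (7, 9))
    H2 returns [(3, (7, 9))]
    H3 returns [[(3, (7, 9))]]
  branch[2] choose=1:
    H0 returns (1, (7, 9))
    H1 returns (1, (7, 9))
    H2 returns [(1, (7, 9))]
    H3 returns [[(1, (7, 9))]]
= [[(6, (7, 9))], [(3, (7, 9))], [(1, (7, 9))]]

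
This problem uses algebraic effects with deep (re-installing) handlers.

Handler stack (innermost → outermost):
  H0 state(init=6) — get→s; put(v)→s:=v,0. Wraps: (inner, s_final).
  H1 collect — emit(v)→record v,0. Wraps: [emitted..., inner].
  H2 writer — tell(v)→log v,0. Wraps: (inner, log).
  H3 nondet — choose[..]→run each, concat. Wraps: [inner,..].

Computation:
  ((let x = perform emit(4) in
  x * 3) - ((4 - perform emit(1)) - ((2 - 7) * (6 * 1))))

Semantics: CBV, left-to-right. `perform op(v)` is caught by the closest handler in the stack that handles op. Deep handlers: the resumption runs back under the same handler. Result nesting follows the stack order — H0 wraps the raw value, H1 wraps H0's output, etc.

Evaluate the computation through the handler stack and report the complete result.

Step-by-step:
emit(4) @ H1 ⇒ out+=4
emit(1) @ H1 ⇒ out+=1
H0 returns (-34, 6)
H1 returns [4, 1, (-34, 6)]
H2 returns ([4, 1, (-34, 6)], ())
H3 returns [([4, 1, (-34, 6)], ())]
= [([4, 1, (-34, 6)], ())]

Answer: [([4, 1, (-34, 6)], ())]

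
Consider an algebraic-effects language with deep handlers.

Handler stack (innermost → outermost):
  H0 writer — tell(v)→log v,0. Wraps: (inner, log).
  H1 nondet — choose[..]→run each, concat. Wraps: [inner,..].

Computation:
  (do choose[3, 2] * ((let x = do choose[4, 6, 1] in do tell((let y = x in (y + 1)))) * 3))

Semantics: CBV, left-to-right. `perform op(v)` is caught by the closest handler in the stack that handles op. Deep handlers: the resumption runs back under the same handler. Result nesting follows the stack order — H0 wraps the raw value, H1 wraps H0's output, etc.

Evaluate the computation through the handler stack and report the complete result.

Answer: [(0, (5)), (0, (7)), (0, (2)), (0, (5)), (0, (7)), (0, (2))]

Working:
choose[3, 2] @ H1
  branch[0] choose=3:
    choose[4, 6, 1] @ H1
      branch[0] choose=4:
        tell(5) @ H0 ⇒ log+=5
        H0 returns (0, (5))
        H1 returns [(0, (5))]
      branch[1] choose=6:
        tell(7) @ H0 ⇒ log+=7
        H0 returns (0, (7))
        H1 returns [(0, (7))]
      branch[2] choose=1:
        tell(2) @ H0 ⇒ log+=2
        H0 returns (0, (2))
        H1 returns [(0, (2))]
  branch[1] choose=2:
    choose[4, 6, 1] @ H1
      branch[0] choose=4:
        tell(5) @ H0 ⇒ log+=5
        H0 returns (0, (5))
        H1 returns [(0, (5))]
      branch[1] choose=6:
        tell(7) @ H0 ⇒ log+=7
        H0 returns (0, (7))
        H1 returns [(0, (7))]
      branch[2] choose=1:
        tell(2) @ H0 ⇒ log+=2
        H0 returns (0, (2))
        H1 returns [(0, (2))]
= [(0, (5)), (0, (7)), (0, (2)), (0, (5)), (0, (7)), (0, (2))]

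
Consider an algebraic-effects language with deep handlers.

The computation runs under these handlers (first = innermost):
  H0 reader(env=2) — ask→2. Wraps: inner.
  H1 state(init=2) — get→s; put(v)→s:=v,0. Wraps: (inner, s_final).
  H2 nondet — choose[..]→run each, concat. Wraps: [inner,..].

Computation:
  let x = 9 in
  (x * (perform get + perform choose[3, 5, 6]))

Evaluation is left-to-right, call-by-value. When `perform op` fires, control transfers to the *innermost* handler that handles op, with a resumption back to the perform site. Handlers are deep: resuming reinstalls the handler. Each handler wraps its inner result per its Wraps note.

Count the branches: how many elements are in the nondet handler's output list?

Step-by-step:
get @ H1 ⇒ 2
choose[3, 5, 6] @ H2
  branch[0] choose=3:
    H0 returns 45
    H1 returns (45, 2)
    H2 returns [(45, 2)]
  branch[1] choose=5:
    H0 returns 63
    H1 returns (63, 2)
    H2 returns [(63, 2)]
  branch[2] choose=6:
    H0 returns 72
    H1 returns (72, 2)
    H2 returns [(72, 2)]
= [(45, 2), (63, 2), (72, 2)]

Answer: 3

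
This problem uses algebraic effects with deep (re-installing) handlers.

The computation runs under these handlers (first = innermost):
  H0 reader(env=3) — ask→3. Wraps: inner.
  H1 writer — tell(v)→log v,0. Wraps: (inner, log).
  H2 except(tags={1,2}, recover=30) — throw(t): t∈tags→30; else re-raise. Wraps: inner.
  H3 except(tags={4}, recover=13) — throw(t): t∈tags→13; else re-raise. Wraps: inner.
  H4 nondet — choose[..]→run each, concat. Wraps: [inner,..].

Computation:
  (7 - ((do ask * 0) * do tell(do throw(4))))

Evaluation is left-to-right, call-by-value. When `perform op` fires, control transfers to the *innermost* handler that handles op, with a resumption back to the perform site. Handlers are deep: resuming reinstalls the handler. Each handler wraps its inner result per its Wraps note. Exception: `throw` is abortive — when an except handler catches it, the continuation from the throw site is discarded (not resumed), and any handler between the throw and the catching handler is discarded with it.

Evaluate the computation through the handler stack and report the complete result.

Working:
ask @ H0 ⇒ 3
throw(4) @ H2 re-raised
throw(4) @ H3 caught ⇒ 13
H4 returns [13]
= [13]

Answer: [13]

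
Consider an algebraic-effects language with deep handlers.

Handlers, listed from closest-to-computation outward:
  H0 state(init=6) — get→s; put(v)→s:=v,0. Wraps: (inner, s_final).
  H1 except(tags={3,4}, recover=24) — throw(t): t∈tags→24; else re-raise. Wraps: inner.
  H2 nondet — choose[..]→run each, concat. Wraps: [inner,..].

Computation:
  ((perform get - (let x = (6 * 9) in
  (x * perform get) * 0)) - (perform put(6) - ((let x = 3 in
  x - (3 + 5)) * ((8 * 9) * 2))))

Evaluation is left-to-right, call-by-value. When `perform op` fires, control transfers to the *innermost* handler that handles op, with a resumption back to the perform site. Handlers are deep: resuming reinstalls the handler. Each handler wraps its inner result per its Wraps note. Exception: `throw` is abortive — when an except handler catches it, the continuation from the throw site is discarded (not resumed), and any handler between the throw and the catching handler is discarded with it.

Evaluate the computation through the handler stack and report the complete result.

Step-by-step:
get @ H0 ⇒ 6
get @ H0 ⇒ 6
put(6) @ H0 ⇒ s:=6
H0 returns (-714, 6)
H1 returns (-714, 6)
H2 returns [(-714, 6)]
= [(-714, 6)]

Answer: [(-714, 6)]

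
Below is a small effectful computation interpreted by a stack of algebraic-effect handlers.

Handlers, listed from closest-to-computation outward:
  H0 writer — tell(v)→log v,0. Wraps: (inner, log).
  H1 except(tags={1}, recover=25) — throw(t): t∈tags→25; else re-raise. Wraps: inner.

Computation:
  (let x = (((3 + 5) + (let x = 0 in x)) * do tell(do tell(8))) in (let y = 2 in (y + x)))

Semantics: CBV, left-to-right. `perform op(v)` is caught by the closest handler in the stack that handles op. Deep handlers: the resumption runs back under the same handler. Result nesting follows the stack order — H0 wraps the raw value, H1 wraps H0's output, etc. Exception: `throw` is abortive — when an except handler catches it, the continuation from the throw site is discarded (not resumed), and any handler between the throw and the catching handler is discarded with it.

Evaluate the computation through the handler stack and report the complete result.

Step-by-step:
tell(8) @ H0 ⇒ log+=8
tell(0) @ H0 ⇒ log+=0
H0 returns (2, (8, 0))
H1 returns (2, (8, 0))
= (2, (8, 0))

Answer: (2, (8, 0))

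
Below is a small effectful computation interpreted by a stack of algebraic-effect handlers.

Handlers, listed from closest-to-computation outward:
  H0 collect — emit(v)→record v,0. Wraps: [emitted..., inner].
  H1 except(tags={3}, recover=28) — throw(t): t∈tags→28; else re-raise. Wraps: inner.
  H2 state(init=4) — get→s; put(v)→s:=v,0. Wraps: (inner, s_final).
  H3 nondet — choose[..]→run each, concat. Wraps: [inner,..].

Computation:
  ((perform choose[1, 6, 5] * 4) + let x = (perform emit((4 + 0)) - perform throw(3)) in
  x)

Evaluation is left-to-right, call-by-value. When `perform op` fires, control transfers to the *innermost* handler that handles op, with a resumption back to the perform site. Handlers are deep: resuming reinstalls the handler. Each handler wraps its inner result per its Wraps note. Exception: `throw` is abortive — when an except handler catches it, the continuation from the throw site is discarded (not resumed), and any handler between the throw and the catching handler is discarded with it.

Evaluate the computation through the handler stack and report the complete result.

Working:
choose[1, 6, 5] @ H3
  branch[0] choose=1:
    emit(4) @ H0 ⇒ out+=4
    throw(3) @ H1 caught ⇒ 28
    H2 returns (28, 4)
    H3 returns [(28, 4)]
  branch[1] choose=6:
    emit(4) @ H0 ⇒ out+=4
    throw(3) @ H1 caught ⇒ 28
    H2 returns (28, 4)
    H3 returns [(28, 4)]
  branch[2] choose=5:
    emit(4) @ H0 ⇒ out+=4
    throw(3) @ H1 caught ⇒ 28
    H2 returns (28, 4)
    H3 returns [(28, 4)]
= [(28, 4), (28, 4), (28, 4)]

Answer: [(28, 4), (28, 4), (28, 4)]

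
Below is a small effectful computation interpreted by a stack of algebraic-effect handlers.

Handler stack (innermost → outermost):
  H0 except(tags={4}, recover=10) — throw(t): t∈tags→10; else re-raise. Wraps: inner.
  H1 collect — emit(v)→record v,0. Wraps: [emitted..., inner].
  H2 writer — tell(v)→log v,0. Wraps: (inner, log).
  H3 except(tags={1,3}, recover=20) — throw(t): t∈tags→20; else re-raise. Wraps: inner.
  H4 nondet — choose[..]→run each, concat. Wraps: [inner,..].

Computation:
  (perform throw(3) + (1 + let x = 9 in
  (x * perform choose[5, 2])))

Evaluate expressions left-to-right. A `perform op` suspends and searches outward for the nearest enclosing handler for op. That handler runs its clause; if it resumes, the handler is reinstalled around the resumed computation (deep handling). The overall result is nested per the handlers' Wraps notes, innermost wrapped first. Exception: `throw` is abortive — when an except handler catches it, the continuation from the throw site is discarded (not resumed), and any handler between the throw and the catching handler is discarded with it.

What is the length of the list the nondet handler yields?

Working:
throw(3) @ H0 re-raised
throw(3) @ H3 caught ⇒ 20
H4 returns [20]
= [20]

Answer: 1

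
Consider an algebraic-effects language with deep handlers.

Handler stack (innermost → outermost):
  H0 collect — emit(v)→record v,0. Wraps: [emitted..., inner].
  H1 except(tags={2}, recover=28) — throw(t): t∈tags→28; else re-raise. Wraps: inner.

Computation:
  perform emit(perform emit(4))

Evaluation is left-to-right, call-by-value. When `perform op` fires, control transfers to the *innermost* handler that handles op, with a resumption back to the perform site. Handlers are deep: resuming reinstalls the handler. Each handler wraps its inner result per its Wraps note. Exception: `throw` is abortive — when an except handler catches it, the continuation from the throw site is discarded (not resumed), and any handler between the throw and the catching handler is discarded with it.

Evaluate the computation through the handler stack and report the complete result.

Step-by-step:
emit(4) @ H0 ⇒ out+=4
emit(0) @ H0 ⇒ out+=0
H0 returns [4, 0, 0]
H1 returns [4, 0, 0]
= [4, 0, 0]

Answer: [4, 0, 0]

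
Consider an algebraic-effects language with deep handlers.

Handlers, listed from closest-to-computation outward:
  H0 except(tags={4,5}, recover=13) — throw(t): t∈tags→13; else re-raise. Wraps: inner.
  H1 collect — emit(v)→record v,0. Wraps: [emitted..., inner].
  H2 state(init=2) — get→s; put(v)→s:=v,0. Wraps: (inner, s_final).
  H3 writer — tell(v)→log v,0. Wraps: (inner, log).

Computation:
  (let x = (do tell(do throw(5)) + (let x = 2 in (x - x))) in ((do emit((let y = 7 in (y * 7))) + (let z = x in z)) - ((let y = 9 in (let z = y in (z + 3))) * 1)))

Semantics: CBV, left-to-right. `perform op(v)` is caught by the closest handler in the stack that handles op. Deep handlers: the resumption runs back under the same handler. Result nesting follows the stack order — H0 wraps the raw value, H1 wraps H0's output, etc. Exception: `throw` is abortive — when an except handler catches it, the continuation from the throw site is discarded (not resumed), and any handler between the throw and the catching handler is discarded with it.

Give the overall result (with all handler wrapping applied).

Answer: (([13], 2), ())

Step-by-step:
throw(5) @ H0 caught ⇒ 13
H1 returns [13]
H2 returns ([13], 2)
H3 returns (([13], 2), ())
= (([13], 2), ())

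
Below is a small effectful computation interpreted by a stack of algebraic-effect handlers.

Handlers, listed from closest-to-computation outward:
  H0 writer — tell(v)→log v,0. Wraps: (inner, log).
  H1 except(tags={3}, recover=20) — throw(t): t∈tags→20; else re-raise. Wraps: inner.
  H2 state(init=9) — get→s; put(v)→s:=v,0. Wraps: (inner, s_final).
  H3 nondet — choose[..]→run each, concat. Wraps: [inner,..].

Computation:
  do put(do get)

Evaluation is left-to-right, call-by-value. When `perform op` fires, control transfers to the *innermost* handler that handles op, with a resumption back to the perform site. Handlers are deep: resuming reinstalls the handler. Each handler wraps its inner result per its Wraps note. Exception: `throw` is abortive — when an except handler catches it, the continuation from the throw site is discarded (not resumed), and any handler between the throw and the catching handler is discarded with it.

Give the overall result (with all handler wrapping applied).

Answer: [((0, ()), 9)]

Step-by-step:
get @ H2 ⇒ 9
put(9) @ H2 ⇒ s:=9
H0 returns (0, ())
H1 returns (0, ())
H2 returns ((0, ()), 9)
H3 returns [((0, ()), 9)]
= [((0, ()), 9)]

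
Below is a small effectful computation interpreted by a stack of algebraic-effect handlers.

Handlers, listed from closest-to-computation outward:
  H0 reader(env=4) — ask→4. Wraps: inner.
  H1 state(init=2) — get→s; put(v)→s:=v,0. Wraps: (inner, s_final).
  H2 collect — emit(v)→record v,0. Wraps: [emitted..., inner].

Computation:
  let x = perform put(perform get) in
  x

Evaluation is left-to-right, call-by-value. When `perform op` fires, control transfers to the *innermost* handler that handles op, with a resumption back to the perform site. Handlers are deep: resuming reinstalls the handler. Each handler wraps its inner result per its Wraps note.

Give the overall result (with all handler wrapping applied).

Answer: [(0, 2)]

Evaluation trace:
get @ H1 ⇒ 2
put(2) @ H1 ⇒ s:=2
H0 returns 0
H1 returns (0, 2)
H2 returns [(0, 2)]
= [(0, 2)]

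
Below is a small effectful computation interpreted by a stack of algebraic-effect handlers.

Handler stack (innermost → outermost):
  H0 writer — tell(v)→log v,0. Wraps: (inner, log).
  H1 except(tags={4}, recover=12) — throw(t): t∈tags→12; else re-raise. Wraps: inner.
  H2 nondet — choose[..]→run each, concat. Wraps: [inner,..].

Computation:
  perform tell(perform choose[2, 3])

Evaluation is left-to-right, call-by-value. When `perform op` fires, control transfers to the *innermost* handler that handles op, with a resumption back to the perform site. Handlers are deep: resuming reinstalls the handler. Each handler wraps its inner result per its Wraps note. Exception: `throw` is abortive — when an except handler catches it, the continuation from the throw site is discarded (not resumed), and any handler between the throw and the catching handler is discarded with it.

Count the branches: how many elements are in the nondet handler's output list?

Answer: 2

Evaluation trace:
choose[2, 3] @ H2
  branch[0] choose=2:
    tell(2) @ H0 ⇒ log+=2
    H0 returns (0, (2))
    H1 returns (0, (2))
    H2 returns [(0, (2))]
  branch[1] choose=3:
    tell(3) @ H0 ⇒ log+=3
    H0 returns (0, (3))
    H1 returns (0, (3))
    H2 returns [(0, (3))]
= [(0, (2)), (0, (3))]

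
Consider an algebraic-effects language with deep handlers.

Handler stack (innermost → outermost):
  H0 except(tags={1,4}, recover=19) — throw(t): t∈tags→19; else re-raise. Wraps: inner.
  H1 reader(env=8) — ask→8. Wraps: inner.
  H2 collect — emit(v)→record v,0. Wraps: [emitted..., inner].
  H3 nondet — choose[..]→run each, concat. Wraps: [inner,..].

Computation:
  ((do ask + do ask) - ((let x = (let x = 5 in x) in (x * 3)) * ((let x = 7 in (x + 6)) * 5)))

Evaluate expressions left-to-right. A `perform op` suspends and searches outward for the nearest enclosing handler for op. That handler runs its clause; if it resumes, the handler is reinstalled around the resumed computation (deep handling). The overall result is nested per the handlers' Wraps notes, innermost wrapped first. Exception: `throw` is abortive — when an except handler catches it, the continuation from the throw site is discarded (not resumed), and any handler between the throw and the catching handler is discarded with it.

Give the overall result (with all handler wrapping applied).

Answer: [[-959]]

Evaluation trace:
ask @ H1 ⇒ 8
ask @ H1 ⇒ 8
H0 returns -959
H1 returns -959
H2 returns [-959]
H3 returns [[-959]]
= [[-959]]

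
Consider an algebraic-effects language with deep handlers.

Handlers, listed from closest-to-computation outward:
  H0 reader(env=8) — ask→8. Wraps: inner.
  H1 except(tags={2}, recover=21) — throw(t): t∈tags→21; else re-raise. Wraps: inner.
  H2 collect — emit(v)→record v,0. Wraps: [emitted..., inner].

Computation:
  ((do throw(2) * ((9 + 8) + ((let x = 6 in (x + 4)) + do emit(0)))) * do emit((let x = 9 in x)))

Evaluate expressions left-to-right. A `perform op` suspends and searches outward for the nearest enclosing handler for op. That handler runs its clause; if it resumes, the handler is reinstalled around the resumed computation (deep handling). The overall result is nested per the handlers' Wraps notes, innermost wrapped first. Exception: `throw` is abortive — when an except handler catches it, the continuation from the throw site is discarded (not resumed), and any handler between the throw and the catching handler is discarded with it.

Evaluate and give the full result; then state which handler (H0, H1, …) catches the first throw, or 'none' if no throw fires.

Answer: [21] ; first throw caught by: H1

Evaluation trace:
throw(2) @ H1 caught ⇒ 21
H2 returns [21]
= [21]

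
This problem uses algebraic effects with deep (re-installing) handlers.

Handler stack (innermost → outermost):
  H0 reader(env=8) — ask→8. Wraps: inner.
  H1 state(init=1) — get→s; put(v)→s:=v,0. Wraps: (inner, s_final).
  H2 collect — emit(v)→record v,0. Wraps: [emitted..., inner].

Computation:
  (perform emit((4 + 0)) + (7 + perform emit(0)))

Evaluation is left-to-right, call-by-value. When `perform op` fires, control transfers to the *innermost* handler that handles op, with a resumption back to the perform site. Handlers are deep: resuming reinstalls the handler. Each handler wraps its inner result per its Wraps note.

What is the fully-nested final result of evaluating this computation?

Answer: [4, 0, (7, 1)]

Working:
emit(4) @ H2 ⇒ out+=4
emit(0) @ H2 ⇒ out+=0
H0 returns 7
H1 returns (7, 1)
H2 returns [4, 0, (7, 1)]
= [4, 0, (7, 1)]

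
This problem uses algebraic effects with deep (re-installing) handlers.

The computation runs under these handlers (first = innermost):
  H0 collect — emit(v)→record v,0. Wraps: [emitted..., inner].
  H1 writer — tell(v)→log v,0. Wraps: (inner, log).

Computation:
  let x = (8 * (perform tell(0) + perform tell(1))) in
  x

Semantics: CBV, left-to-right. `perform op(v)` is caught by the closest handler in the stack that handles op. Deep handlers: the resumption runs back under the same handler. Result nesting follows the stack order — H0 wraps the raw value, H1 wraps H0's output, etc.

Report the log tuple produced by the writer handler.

Answer: (0, 1)

Evaluation trace:
tell(0) @ H1 ⇒ log+=0
tell(1) @ H1 ⇒ log+=1
H0 returns [0]
H1 returns ([0], (0, 1))
= ([0], (0, 1))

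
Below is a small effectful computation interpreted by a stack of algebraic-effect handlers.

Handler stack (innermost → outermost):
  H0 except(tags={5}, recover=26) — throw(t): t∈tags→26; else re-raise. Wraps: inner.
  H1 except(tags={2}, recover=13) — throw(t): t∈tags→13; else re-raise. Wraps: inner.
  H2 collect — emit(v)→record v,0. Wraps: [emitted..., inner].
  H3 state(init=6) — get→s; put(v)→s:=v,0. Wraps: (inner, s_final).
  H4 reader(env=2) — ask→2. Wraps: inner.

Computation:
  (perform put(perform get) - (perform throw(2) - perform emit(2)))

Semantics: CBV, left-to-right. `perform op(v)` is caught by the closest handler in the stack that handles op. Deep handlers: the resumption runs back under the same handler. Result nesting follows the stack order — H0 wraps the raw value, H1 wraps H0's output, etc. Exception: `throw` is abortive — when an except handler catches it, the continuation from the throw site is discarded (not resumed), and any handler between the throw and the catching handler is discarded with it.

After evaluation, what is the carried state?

Answer: 6

Step-by-step:
get @ H3 ⇒ 6
put(6) @ H3 ⇒ s:=6
throw(2) @ H0 re-raised
throw(2) @ H1 caught ⇒ 13
H2 returns [13]
H3 returns ([13], 6)
H4 returns ([13], 6)
= ([13], 6)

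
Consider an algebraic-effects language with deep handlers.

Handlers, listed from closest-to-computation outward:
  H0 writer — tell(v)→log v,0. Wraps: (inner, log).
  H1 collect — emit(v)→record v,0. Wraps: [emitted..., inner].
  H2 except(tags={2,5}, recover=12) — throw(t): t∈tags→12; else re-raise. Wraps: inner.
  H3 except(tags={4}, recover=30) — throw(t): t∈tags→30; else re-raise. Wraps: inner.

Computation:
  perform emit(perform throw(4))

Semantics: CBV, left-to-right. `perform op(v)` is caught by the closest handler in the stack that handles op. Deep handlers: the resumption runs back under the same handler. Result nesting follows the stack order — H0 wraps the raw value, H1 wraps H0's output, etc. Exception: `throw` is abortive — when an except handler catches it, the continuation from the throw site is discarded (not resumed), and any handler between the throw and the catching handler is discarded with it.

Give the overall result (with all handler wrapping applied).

Answer: 30

Working:
throw(4) @ H2 re-raised
throw(4) @ H3 caught ⇒ 30
= 30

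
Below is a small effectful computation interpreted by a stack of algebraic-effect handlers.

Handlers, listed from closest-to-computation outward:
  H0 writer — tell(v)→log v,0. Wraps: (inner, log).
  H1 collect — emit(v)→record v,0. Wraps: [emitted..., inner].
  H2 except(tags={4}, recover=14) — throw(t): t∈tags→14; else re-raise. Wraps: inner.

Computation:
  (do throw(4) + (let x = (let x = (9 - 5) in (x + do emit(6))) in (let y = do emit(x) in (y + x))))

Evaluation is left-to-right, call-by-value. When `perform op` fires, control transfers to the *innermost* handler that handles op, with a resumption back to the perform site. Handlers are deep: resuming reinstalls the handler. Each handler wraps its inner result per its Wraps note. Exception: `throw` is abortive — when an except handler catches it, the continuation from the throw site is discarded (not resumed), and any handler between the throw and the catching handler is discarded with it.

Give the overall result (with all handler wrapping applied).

Evaluation trace:
throw(4) @ H2 caught ⇒ 14
= 14

Answer: 14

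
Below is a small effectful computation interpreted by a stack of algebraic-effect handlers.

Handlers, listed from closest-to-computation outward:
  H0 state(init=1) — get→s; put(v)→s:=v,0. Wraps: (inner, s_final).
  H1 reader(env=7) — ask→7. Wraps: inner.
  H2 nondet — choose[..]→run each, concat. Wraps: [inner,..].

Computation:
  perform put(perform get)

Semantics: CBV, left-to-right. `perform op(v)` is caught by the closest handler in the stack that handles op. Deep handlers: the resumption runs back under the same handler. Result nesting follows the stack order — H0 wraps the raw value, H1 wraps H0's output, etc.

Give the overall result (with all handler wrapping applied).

Answer: [(0, 1)]

Working:
get @ H0 ⇒ 1
put(1) @ H0 ⇒ s:=1
H0 returns (0, 1)
H1 returns (0, 1)
H2 returns [(0, 1)]
= [(0, 1)]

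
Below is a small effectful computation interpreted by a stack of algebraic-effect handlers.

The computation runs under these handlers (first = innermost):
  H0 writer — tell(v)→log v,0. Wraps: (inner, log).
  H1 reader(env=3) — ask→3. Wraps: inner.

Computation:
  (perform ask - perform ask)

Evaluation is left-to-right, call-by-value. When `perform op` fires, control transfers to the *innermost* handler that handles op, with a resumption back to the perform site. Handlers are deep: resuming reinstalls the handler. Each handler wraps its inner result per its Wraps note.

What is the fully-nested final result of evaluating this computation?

Answer: (0, ())

Working:
ask @ H1 ⇒ 3
ask @ H1 ⇒ 3
H0 returns (0, ())
H1 returns (0, ())
= (0, ())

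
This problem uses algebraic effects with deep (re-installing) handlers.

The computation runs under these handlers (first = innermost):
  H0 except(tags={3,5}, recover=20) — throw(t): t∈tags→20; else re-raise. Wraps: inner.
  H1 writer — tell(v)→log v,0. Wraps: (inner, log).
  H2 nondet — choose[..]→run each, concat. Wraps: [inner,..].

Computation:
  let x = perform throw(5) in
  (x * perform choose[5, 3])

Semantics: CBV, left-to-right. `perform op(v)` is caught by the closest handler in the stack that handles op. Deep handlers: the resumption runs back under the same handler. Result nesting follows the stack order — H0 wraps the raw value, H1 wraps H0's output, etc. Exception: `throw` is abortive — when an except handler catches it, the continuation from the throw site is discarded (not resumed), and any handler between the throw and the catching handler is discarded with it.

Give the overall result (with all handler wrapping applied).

Working:
throw(5) @ H0 caught ⇒ 20
H1 returns (20, ())
H2 returns [(20, ())]
= [(20, ())]

Answer: [(20, ())]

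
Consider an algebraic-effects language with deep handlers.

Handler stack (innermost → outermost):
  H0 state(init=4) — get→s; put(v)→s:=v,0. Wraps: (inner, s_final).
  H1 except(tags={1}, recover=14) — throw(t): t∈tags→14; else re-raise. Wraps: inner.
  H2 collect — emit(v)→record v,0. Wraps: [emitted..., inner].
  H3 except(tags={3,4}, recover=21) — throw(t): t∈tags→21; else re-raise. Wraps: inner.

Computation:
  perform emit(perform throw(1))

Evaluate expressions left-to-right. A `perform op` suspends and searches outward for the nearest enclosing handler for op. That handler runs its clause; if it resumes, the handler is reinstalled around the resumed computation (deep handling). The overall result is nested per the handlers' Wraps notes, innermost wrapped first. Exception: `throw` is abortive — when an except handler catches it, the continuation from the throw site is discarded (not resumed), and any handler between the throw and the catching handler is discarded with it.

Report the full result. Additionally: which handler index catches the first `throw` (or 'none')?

Evaluation trace:
throw(1) @ H1 caught ⇒ 14
H2 returns [14]
H3 returns [14]
= [14]

Answer: [14] ; first throw caught by: H1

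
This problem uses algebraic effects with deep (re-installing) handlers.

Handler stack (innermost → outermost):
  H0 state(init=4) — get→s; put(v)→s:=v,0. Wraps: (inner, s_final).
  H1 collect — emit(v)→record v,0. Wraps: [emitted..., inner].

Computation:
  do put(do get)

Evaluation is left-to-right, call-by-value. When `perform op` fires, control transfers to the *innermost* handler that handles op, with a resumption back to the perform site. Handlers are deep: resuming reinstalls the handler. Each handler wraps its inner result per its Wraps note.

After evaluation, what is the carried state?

Answer: 4

Working:
get @ H0 ⇒ 4
put(4) @ H0 ⇒ s:=4
H0 returns (0, 4)
H1 returns [(0, 4)]
= [(0, 4)]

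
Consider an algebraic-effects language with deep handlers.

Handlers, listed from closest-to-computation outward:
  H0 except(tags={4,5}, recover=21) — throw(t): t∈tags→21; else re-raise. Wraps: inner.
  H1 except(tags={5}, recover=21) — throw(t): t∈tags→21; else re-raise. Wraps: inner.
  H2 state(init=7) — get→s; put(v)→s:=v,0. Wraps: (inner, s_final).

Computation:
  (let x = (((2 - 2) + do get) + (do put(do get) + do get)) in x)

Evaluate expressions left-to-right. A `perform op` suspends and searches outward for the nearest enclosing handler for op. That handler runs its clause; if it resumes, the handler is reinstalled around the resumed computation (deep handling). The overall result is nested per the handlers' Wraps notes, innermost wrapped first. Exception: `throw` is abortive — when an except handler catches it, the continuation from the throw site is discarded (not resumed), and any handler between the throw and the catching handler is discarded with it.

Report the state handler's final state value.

Working:
get @ H2 ⇒ 7
get @ H2 ⇒ 7
put(7) @ H2 ⇒ s:=7
get @ H2 ⇒ 7
H0 returns 14
H1 returns 14
H2 returns (14, 7)
= (14, 7)

Answer: 7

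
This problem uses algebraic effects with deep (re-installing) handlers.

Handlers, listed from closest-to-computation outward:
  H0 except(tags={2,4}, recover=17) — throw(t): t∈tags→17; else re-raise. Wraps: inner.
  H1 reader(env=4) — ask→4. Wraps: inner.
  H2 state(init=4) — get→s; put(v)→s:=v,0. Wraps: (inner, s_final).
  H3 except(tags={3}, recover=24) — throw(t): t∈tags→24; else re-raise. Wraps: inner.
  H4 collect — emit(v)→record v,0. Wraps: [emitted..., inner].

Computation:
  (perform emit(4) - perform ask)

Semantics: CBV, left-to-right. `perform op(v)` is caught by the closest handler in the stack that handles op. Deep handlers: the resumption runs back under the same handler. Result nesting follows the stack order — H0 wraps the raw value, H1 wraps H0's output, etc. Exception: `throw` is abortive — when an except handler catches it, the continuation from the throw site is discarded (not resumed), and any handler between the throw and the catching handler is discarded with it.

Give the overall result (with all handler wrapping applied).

Working:
emit(4) @ H4 ⇒ out+=4
ask @ H1 ⇒ 4
H0 returns -4
H1 returns -4
H2 returns (-4, 4)
H3 returns (-4, 4)
H4 returns [4, (-4, 4)]
= [4, (-4, 4)]

Answer: [4, (-4, 4)]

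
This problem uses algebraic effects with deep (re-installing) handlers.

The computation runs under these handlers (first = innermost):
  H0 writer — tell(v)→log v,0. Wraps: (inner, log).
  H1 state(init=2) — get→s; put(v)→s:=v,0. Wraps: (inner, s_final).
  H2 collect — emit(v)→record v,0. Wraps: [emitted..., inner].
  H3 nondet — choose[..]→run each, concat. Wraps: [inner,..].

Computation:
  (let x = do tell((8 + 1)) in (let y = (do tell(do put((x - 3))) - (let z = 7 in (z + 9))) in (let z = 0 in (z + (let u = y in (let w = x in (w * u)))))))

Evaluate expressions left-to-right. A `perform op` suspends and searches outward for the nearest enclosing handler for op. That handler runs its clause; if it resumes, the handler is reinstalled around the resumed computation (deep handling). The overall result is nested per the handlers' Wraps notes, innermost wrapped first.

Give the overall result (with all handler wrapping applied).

Answer: [[((0, (9, 0)), -3)]]

Step-by-step:
tell(9) @ H0 ⇒ log+=9
put(-3) @ H1 ⇒ s:=-3
tell(0) @ H0 ⇒ log+=0
H0 returns (0, (9, 0))
H1 returns ((0, (9, 0)), -3)
H2 returns [((0, (9, 0)), -3)]
H3 returns [[((0, (9, 0)), -3)]]
= [[((0, (9, 0)), -3)]]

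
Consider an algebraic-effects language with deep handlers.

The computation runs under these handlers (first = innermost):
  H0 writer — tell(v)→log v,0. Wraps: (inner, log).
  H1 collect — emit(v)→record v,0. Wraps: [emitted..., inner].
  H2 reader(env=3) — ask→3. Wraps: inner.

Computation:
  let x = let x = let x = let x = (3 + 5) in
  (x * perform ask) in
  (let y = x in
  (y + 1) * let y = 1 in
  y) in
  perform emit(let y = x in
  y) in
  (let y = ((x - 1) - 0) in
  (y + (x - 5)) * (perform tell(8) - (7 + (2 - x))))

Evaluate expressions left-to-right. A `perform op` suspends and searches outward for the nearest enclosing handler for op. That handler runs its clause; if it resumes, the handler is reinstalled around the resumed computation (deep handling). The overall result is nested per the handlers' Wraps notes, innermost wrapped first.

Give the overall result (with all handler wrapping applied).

Answer: [25, (54, (8))]

Step-by-step:
ask @ H2 ⇒ 3
emit(25) @ H1 ⇒ out+=25
tell(8) @ H0 ⇒ log+=8
H0 returns (54, (8))
H1 returns [25, (54, (8))]
H2 returns [25, (54, (8))]
= [25, (54, (8))]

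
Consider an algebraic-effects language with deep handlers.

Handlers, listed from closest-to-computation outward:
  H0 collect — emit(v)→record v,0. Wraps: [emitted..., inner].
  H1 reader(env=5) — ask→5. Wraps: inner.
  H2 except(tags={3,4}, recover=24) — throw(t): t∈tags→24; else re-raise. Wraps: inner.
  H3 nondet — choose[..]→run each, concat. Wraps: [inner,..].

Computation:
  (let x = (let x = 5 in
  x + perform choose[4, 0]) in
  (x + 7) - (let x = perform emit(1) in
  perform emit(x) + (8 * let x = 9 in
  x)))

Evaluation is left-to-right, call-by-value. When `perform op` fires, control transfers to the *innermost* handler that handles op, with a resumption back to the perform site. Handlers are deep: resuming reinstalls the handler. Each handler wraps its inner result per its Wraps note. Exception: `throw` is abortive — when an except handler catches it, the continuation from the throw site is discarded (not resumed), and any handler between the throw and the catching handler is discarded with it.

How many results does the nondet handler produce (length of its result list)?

Working:
choose[4, 0] @ H3
  branch[0] choose=4:
    emit(1) @ H0 ⇒ out+=1
    emit(0) @ H0 ⇒ out+=0
    H0 returns [1, 0, -56]
    H1 returns [1, 0, -56]
    H2 returns [1, 0, -56]
    H3 returns [[1, 0, -56]]
  branch[1] choose=0:
    emit(1) @ H0 ⇒ out+=1
    emit(0) @ H0 ⇒ out+=0
    H0 returns [1, 0, -60]
    H1 returns [1, 0, -60]
    H2 returns [1, 0, -60]
    H3 returns [[1, 0, -60]]
= [[1, 0, -56], [1, 0, -60]]

Answer: 2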